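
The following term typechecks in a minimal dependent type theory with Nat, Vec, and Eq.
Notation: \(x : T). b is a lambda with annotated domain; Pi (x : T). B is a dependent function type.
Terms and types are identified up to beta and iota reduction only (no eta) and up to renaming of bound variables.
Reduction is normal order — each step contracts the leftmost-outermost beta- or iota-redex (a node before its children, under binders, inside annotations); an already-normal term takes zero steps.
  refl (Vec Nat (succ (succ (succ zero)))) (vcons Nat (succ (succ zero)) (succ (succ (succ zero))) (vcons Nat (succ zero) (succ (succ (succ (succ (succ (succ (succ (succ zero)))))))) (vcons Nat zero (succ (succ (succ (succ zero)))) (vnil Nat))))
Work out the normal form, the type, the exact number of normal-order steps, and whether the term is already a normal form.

normal form:
  refl (Vec Nat (succ (succ (succ zero)))) (vcons Nat (succ (succ zero)) (succ (succ (succ zero))) (vcons Nat (succ zero) (succ (succ (succ (succ (succ (succ (succ (succ zero)))))))) (vcons Nat zero (succ (succ (succ (succ zero)))) (vnil Nat))))
inferred type:
  Eq (Vec Nat (succ (succ (succ zero)))) (vcons Nat (succ (succ zero)) (succ (succ (succ zero))) (vcons Nat (succ zero) (succ (succ (succ (succ (succ (succ (succ (succ zero)))))))) (vcons Nat zero (succ (succ (succ (succ zero)))) (vnil Nat)))) (vcons Nat (succ (succ zero)) (succ (succ (succ zero))) (vcons Nat (succ zero) (succ (succ (succ (succ (succ (succ (succ (succ zero)))))))) (vcons Nat zero (succ (succ (succ (succ zero)))) (vnil Nat))))
reduction steps (normal order): 0
started in normal form: yes


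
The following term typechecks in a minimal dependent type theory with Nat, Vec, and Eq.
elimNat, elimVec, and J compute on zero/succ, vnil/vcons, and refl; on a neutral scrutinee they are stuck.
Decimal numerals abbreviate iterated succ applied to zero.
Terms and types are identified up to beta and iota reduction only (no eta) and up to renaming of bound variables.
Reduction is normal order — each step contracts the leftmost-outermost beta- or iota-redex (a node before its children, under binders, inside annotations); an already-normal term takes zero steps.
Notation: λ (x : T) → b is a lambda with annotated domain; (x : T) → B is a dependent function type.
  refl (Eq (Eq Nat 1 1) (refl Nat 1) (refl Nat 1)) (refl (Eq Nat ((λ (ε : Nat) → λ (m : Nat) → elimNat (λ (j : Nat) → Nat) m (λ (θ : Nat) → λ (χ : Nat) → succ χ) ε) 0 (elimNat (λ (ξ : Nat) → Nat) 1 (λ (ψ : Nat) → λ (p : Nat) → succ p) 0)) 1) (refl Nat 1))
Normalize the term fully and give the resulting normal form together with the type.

resulting normal form:
  refl (Eq (Eq Nat 1 1) (refl Nat 1) (refl Nat 1)) (refl (Eq Nat 1 1) (refl Nat 1))
the term's type:
  Eq (Eq (Eq Nat 1 1) (refl Nat 1) (refl Nat 1)) (refl (Eq Nat 1 1) (refl Nat 1)) (refl (Eq Nat 1 1) (refl Nat 1))
observation: the term reaches its normal form after 4 normal-order steps.


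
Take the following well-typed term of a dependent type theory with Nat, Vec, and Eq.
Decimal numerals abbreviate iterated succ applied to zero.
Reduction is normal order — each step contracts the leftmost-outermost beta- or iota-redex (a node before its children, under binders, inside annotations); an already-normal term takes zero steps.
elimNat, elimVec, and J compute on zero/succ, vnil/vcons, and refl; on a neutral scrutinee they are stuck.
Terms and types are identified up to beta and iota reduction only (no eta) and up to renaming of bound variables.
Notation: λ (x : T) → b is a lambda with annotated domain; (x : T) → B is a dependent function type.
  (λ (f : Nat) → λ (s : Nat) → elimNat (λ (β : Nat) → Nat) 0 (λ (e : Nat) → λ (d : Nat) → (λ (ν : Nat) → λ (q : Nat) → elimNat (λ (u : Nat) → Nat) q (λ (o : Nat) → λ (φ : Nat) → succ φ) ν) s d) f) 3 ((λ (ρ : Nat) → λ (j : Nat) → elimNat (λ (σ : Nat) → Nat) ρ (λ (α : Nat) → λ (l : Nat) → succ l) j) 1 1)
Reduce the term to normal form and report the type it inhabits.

resulting normal form:
  6
the term's type:
  Nat
observation: the leftmost-outermost redex is a beta-redex, and normalization takes 57 steps.


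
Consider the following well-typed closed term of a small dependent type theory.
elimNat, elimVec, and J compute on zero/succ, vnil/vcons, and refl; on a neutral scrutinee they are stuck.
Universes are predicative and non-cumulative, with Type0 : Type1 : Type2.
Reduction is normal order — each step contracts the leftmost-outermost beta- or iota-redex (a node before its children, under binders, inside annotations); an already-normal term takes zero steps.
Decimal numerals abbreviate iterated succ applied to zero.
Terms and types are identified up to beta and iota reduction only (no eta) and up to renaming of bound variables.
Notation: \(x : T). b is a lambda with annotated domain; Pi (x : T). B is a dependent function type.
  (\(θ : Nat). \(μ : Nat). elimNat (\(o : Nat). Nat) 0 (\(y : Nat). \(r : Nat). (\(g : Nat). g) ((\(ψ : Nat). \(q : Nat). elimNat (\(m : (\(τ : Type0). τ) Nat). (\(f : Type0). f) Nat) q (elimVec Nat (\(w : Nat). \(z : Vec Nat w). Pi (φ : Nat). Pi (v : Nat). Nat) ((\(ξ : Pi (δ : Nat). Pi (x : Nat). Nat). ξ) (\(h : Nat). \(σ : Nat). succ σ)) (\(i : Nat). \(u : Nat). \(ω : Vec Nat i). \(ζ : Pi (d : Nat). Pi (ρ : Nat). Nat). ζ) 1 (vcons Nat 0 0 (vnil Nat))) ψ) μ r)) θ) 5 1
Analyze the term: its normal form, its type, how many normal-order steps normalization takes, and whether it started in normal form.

resulting normal form:
  5
inferred type:
  Nat
steps to reach normal form (normal order): 88
term was already normal: no
first redex: a beta-redex


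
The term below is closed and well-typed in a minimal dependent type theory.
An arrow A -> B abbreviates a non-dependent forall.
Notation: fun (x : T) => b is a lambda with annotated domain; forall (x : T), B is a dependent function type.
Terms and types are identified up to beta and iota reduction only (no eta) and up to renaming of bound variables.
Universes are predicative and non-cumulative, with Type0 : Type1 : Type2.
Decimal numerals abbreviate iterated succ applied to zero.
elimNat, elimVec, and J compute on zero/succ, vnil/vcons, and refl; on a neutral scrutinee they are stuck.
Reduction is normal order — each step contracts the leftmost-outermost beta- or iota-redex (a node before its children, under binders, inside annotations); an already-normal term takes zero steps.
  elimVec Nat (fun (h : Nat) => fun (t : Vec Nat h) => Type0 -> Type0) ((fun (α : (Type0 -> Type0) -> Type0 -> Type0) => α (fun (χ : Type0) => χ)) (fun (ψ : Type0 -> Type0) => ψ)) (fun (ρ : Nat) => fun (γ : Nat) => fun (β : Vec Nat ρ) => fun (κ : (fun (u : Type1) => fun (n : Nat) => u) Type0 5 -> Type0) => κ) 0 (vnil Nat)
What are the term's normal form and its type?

reduced normal form:
  fun (h : Type0) => h
type:
  Type0 -> Type0
observation: contracting an elimVec iota-redex first, the term normalizes in 3 steps.


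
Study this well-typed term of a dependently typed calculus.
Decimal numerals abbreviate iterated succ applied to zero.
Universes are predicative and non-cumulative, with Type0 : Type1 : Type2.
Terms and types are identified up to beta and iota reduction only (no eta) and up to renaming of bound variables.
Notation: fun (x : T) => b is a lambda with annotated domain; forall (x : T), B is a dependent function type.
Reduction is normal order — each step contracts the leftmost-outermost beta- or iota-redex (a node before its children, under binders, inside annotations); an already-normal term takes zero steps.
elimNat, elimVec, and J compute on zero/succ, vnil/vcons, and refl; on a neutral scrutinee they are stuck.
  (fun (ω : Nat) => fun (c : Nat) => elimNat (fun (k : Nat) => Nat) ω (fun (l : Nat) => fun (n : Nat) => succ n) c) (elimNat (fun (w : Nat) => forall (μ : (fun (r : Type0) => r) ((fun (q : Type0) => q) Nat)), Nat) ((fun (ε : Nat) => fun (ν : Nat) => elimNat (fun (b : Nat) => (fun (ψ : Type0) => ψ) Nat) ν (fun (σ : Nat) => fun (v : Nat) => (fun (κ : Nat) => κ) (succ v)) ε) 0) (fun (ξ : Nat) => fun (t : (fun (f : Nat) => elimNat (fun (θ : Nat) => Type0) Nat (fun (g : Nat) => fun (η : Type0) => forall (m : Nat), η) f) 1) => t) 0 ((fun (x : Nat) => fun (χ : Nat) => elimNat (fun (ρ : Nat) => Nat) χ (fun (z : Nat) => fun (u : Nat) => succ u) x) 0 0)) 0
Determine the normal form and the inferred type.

resulting normal form:
  0
inferred type:
  Nat


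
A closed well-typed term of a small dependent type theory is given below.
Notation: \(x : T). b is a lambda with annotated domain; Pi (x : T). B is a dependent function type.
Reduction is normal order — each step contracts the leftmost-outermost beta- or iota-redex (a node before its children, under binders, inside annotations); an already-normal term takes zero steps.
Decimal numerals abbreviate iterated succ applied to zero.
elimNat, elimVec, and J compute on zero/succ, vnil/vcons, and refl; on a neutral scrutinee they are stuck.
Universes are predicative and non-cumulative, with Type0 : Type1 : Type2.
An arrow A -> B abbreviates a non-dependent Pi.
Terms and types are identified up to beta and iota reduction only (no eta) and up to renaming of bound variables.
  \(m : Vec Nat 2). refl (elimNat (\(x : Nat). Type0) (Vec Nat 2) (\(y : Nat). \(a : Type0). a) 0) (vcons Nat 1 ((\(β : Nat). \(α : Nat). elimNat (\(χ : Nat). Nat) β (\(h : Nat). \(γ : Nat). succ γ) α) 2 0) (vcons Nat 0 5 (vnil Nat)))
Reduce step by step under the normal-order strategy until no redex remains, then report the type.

normal-order reduction sequence:
  \(m : Vec Nat 2). refl (elimNat (\(x : Nat). Type0) (Vec Nat 2) (\(y : Nat). \(a : Type0). a) 0) (vcons Nat 1 ((\(β : Nat). \(α : Nat). elimNat (\(χ : Nat). Nat) β (\(h : Nat). \(γ : Nat). succ γ) α) 2 0) (vcons Nat 0 5 (vnil Nat)))
  ~> \(m : Vec Nat 2). refl (Vec Nat 2) (vcons Nat 1 ((\(x : Nat). \(y : Nat). elimNat (\(a : Nat). Nat) x (\(β : Nat). \(α : Nat). succ α) y) 2 0) (vcons Nat 0 5 (vnil Nat)))
  ~> \(m : Vec Nat 2). refl (Vec Nat 2) (vcons Nat 1 ((\(x : Nat). elimNat (\(y : Nat). Nat) 2 (\(a : Nat). \(β : Nat). succ β) x) 0) (vcons Nat 0 5 (vnil Nat)))
  ~> \(m : Vec Nat 2). refl (Vec Nat 2) (vcons Nat 1 (elimNat (\(x : Nat). Nat) 2 (\(y : Nat). \(a : Nat). succ a) 0) (vcons Nat 0 5 (vnil Nat)))
  ~> \(m : Vec Nat 2). refl (Vec Nat 2) (vcons Nat 1 2 (vcons Nat 0 5 (vnil Nat)))
the term's type:
  Vec Nat 2 -> Eq (Vec Nat 2) (vcons Nat 1 2 (vcons Nat 0 5 (vnil Nat))) (vcons Nat 1 2 (vcons Nat 0 5 (vnil Nat)))


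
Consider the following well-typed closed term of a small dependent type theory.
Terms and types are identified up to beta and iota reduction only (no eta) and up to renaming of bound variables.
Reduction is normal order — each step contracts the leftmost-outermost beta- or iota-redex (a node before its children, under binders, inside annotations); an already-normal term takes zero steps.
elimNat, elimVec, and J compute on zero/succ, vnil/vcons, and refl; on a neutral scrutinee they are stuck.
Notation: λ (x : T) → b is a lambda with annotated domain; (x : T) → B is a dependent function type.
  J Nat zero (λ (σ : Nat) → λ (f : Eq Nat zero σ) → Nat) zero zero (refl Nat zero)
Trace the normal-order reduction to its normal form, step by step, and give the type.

normal-order reduction:
  J Nat zero (λ (σ : Nat) → λ (f : Eq Nat zero σ) → Nat) zero zero (refl Nat zero)
  ~> zero
the term's type:
  Nat


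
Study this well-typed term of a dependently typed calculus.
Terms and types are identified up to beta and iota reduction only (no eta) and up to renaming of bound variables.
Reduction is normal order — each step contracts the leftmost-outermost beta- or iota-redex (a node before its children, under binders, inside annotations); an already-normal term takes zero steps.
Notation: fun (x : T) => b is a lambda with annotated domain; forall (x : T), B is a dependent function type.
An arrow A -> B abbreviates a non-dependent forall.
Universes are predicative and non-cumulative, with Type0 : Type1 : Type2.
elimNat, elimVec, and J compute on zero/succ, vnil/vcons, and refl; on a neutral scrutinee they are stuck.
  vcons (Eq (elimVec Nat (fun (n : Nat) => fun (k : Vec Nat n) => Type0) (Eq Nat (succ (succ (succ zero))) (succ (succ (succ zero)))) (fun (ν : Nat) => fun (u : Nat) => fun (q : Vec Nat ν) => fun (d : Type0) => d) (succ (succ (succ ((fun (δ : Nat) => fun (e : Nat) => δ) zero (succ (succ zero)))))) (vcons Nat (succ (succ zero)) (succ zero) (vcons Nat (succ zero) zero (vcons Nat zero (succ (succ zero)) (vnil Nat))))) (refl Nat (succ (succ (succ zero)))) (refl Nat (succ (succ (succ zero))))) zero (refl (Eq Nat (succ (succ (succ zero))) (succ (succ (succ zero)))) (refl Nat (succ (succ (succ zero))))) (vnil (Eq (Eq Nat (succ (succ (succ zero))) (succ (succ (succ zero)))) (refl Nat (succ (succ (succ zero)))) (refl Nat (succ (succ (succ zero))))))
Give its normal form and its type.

normal form:
  vcons (Eq (Eq Nat (succ (succ (succ zero))) (succ (succ (succ zero)))) (refl Nat (succ (succ (succ zero)))) (refl Nat (succ (succ (succ zero))))) zero (refl (Eq Nat (succ (succ (succ zero))) (succ (succ (succ zero)))) (refl Nat (succ (succ (succ zero))))) (vnil (Eq (Eq Nat (succ (succ (succ zero))) (succ (succ (succ zero)))) (refl Nat (succ (succ (succ zero)))) (refl Nat (succ (succ (succ zero))))))
inferred type:
  Vec (Eq (Eq Nat (succ (succ (succ zero))) (succ (succ (succ zero)))) (refl Nat (succ (succ (succ zero)))) (refl Nat (succ (succ (succ zero))))) (succ zero)


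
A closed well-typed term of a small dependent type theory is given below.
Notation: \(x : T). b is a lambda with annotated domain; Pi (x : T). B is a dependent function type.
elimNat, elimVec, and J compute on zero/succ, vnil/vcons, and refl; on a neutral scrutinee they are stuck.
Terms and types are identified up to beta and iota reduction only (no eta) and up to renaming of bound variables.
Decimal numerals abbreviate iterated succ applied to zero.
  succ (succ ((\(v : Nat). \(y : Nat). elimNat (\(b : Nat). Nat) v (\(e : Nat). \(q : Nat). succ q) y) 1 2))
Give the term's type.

type:
  Nat


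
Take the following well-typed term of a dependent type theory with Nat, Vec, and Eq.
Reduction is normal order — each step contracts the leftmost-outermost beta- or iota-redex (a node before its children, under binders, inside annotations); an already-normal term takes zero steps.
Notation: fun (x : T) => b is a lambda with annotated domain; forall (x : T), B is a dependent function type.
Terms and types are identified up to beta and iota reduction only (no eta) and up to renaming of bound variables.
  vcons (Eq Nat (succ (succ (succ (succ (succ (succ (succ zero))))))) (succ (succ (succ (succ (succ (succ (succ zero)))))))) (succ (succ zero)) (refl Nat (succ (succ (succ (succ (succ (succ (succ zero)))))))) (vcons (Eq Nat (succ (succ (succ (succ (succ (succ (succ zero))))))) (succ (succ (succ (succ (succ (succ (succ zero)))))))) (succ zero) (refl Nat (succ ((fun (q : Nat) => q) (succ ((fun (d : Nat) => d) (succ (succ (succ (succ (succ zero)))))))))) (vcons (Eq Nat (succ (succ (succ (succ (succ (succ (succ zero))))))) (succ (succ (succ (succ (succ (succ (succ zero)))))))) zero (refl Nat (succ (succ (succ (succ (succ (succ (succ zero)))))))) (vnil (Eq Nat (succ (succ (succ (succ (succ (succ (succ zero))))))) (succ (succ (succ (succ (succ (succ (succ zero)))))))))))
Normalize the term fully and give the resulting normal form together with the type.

resulting normal form:
  vcons (Eq Nat (succ (succ (succ (succ (succ (succ (succ zero))))))) (succ (succ (succ (succ (succ (succ (succ zero)))))))) (succ (succ zero)) (refl Nat (succ (succ (succ (succ (succ (succ (succ zero)))))))) (vcons (Eq Nat (succ (succ (succ (succ (succ (succ (succ zero))))))) (succ (succ (succ (succ (succ (succ (succ zero)))))))) (succ zero) (refl Nat (succ (succ (succ (succ (succ (succ (succ zero)))))))) (vcons (Eq Nat (succ (succ (succ (succ (succ (succ (succ zero))))))) (succ (succ (succ (succ (succ (succ (succ zero)))))))) zero (refl Nat (succ (succ (succ (succ (succ (succ (succ zero)))))))) (vnil (Eq Nat (succ (succ (succ (succ (succ (succ (succ zero))))))) (succ (succ (succ (succ (succ (succ (succ zero)))))))))))
the term's type:
  Vec (Eq Nat (succ (succ (succ (succ (succ (succ (succ zero))))))) (succ (succ (succ (succ (succ (succ (succ zero)))))))) (succ (succ (succ zero)))


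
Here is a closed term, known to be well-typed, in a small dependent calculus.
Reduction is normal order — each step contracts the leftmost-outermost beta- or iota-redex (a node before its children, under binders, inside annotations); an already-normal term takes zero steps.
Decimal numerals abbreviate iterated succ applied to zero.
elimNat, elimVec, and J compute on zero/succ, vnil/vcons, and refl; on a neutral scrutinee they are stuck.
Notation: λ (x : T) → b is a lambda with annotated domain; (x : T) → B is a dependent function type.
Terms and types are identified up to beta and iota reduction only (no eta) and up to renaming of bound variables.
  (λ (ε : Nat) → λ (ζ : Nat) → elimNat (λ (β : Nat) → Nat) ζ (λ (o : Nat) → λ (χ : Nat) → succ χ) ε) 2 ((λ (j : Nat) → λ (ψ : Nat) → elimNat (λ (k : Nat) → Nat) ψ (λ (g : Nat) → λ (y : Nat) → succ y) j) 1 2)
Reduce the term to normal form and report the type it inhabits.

resulting normal form:
  5
type:
  Nat
observation: the first redex contracted is a beta-redex; the normal form is reached in 15 normal-order steps.


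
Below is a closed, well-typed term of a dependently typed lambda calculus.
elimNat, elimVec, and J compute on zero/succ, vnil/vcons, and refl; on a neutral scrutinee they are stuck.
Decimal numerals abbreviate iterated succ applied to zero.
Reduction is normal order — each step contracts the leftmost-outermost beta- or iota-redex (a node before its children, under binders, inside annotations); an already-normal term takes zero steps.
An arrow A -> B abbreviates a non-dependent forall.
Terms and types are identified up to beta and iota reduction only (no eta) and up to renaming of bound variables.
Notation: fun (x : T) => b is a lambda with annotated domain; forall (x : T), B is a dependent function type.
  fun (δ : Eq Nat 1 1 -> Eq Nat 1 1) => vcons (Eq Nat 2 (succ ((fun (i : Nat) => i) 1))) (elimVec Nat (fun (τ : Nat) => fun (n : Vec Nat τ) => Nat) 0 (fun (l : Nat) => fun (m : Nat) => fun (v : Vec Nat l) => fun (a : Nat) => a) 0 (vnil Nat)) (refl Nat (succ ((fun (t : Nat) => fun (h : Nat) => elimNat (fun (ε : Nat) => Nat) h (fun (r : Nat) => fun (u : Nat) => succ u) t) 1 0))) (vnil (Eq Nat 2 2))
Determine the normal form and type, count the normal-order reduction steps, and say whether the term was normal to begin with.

resulting normal form:
  fun (δ : Eq Nat 1 1 -> Eq Nat 1 1) => vcons (Eq Nat 2 2) 0 (refl Nat 2) (vnil (Eq Nat 2 2))
type:
  (Eq Nat 1 1 -> Eq Nat 1 1) -> Vec (Eq Nat 2 2) 1
normal-order step count: 8
term was already normal: no
first contracted redex: a beta-redex


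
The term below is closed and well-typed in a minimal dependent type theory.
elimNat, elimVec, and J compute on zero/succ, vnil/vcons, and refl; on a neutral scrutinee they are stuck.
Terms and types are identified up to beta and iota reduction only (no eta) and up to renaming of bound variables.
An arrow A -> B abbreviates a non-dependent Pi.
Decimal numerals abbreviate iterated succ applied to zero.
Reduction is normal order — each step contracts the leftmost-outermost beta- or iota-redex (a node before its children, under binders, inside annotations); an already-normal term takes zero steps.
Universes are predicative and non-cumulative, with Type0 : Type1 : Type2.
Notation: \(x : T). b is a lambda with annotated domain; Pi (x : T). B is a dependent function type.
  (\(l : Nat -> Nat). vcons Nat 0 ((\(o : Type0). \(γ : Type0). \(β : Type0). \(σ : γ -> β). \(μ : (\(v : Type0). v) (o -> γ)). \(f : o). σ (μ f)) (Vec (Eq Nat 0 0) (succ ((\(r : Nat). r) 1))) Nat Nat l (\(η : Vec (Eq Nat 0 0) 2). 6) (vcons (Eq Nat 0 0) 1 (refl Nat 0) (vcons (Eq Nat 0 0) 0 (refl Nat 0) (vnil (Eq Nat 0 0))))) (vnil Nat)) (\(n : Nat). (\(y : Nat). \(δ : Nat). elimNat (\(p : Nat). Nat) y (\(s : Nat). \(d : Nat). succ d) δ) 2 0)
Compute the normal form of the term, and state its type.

resulting normal form:
  vcons Nat 0 2 (vnil Nat)
inferred type:
  Vec Nat 1
observation: the first redex contracted is a beta-redex; the normal form is reached in 11 normal-order steps.


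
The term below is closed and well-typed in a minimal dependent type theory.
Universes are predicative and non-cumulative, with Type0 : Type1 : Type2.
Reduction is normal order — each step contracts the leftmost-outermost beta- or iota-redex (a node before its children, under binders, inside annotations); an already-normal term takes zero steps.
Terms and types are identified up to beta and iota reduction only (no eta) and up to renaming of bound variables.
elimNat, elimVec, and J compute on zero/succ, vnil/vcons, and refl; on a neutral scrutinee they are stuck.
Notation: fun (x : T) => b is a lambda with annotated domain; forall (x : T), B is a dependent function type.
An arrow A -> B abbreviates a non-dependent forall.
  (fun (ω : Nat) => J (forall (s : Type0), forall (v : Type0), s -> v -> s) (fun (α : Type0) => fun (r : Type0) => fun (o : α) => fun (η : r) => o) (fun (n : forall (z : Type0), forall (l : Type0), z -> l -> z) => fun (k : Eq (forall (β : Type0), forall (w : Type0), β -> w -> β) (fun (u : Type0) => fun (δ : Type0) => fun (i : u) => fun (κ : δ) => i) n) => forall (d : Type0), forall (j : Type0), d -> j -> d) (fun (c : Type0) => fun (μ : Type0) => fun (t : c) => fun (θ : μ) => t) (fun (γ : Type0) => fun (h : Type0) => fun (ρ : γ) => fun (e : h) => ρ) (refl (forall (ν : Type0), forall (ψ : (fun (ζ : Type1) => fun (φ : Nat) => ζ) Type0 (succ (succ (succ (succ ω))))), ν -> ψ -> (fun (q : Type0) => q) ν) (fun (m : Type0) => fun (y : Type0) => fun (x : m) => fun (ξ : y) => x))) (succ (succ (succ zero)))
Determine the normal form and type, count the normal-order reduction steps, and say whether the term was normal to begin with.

reduced normal form:
  fun (ω : Type0) => fun (s : Type0) => fun (v : ω) => fun (α : s) => v
inferred type:
  forall (ω : Type0), forall (s : Type0), ω -> s -> ω
normal-order step count: 2
already normal: no
first contracted redex: a beta-redex


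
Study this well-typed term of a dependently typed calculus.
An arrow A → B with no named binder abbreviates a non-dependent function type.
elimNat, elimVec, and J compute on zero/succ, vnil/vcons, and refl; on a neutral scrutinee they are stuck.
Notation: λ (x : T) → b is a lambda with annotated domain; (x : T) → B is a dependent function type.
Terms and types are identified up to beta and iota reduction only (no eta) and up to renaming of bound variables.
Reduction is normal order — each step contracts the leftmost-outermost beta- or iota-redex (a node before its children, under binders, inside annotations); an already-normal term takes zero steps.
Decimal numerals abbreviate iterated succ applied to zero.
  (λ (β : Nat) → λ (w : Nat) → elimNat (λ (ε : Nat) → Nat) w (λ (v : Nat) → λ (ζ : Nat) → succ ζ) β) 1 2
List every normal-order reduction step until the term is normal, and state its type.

normal-order reduction:
  (λ (β : Nat) → λ (w : Nat) → elimNat (λ (ε : Nat) → Nat) w (λ (v : Nat) → λ (ζ : Nat) → succ ζ) β) 1 2
  ~> (λ (β : Nat) → elimNat (λ (w : Nat) → Nat) β (λ (ε : Nat) → λ (v : Nat) → succ v) 1) 2
  ~> elimNat (λ (β : Nat) → Nat) 2 (λ (w : Nat) → λ (ε : Nat) → succ ε) 1
  ~> (λ (β : Nat) → λ (w : Nat) → succ w) 0 (elimNat (λ (ε : Nat) → Nat) 2 (λ (v : Nat) → λ (ζ : Nat) → succ ζ) 0)
  ~> (λ (β : Nat) → succ β) (elimNat (λ (w : Nat) → Nat) 2 (λ (ε : Nat) → λ (v : Nat) → succ v) 0)
  ~> succ (elimNat (λ (β : Nat) → Nat) 2 (λ (w : Nat) → λ (ε : Nat) → succ ε) 0)
  ~> 3
inferred type:
  Nat


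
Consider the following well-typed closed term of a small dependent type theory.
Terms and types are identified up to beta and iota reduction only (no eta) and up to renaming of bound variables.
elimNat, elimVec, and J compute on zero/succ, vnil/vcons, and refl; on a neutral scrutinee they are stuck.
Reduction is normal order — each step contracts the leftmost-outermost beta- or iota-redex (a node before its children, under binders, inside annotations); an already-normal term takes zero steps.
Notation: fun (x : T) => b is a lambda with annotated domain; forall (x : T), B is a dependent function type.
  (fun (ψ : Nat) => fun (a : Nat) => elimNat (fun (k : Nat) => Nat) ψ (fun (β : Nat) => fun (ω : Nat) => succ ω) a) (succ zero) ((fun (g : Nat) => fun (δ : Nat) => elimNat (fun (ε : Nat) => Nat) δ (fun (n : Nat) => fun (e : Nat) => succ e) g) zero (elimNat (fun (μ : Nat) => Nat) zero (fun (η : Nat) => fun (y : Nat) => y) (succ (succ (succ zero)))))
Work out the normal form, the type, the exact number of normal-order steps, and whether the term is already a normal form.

reduced normal form:
  succ zero
inferred type:
  Nat
reduction steps (normal order): 16
already normal: no
first contracted redex: a beta-redex


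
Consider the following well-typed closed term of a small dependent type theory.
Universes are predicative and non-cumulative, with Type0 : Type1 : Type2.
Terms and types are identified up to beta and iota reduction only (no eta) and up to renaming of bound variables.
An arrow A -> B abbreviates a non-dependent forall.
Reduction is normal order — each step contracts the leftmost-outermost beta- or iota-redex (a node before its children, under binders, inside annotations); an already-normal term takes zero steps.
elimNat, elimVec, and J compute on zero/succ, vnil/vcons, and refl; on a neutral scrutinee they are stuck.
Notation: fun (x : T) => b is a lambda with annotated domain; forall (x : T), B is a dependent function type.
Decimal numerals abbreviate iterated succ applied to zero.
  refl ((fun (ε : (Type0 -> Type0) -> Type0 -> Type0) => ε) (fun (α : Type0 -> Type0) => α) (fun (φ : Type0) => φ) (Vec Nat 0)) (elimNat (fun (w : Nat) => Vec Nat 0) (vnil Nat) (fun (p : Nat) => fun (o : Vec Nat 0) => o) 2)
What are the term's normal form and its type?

resulting normal form:
  refl (Vec Nat 0) (vnil Nat)
type:
  Eq (Vec Nat 0) (vnil Nat) (vnil Nat)
observation: the first redex contracted is a beta-redex; the normal form is reached in 10 normal-order steps.


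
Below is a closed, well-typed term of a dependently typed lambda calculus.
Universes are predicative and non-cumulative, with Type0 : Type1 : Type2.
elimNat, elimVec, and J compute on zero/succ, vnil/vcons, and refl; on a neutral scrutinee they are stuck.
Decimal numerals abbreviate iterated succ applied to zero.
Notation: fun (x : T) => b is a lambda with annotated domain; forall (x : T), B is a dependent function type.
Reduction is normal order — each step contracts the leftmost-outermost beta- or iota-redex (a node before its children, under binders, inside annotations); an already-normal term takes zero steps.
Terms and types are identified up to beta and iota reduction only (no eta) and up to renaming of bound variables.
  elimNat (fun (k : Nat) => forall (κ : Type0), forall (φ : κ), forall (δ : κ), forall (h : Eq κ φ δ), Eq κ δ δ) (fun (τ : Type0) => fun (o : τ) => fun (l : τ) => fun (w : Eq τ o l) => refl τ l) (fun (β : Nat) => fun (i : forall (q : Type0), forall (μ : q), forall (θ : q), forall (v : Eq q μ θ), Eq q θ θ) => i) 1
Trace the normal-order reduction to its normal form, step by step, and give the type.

reduction (normal order):
  elimNat (fun (k : Nat) => forall (κ : Type0), forall (φ : κ), forall (δ : κ), forall (h : Eq κ φ δ), Eq κ δ δ) (fun (τ : Type0) => fun (o : τ) => fun (l : τ) => fun (w : Eq τ o l) => refl τ l) (fun (β : Nat) => fun (i : forall (q : Type0), forall (μ : q), forall (θ : q), forall (v : Eq q μ θ), Eq q θ θ) => i) 1
  ~> (fun (k : Nat) => fun (κ : forall (φ : Type0), forall (δ : φ), forall (h : φ), forall (τ : Eq φ δ h), Eq φ h h) => κ) 0 (elimNat (fun (o : Nat) => forall (l : Type0), forall (w : l), forall (β : l), forall (i : Eq l w β), Eq l β β) (fun (q : Type0) => fun (μ : q) => fun (θ : q) => fun (v : Eq q μ θ) => refl q θ) (fun (ψ : Nat) => fun (z : forall (j : Type0), forall (u : j), forall (g : j), forall (t : Eq j u g), Eq j g g) => z) 0)
  ~> (fun (k : forall (κ : Type0), forall (φ : κ), forall (δ : κ), forall (h : Eq κ φ δ), Eq κ δ δ) => k) (elimNat (fun (τ : Nat) => forall (o : Type0), forall (l : o), forall (w : o), forall (β : Eq o l w), Eq o w w) (fun (i : Type0) => fun (q : i) => fun (μ : i) => fun (θ : Eq i q μ) => refl i μ) (fun (v : Nat) => fun (ψ : forall (z : Type0), forall (j : z), forall (u : z), forall (g : Eq z j u), Eq z u u) => ψ) 0)
  ~> elimNat (fun (k : Nat) => forall (κ : Type0), forall (φ : κ), forall (δ : κ), forall (h : Eq κ φ δ), Eq κ δ δ) (fun (τ : Type0) => fun (o : τ) => fun (l : τ) => fun (w : Eq τ o l) => refl τ l) (fun (β : Nat) => fun (i : forall (q : Type0), forall (μ : q), forall (θ : q), forall (v : Eq q μ θ), Eq q θ θ) => i) 0
  ~> fun (k : Type0) => fun (κ : k) => fun (φ : k) => fun (δ : Eq k κ φ) => refl k φ
the term's type:
  forall (k : Type0), forall (κ : k), forall (φ : k), forall (δ : Eq k κ φ), Eq k φ φ


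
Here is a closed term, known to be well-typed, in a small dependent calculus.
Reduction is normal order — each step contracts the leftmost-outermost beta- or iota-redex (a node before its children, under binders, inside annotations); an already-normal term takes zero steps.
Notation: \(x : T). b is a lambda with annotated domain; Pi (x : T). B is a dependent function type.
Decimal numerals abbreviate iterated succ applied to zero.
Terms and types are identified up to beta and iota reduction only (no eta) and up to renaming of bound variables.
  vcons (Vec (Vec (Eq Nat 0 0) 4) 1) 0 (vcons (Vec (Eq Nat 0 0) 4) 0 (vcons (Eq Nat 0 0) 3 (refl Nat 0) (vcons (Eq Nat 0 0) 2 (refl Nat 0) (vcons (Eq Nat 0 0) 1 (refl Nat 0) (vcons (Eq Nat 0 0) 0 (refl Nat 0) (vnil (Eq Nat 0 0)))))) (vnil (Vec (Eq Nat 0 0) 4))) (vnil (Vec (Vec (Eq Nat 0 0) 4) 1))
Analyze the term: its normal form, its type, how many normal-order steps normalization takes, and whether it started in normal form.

resulting normal form:
  vcons (Vec (Vec (Eq Nat 0 0) 4) 1) 0 (vcons (Vec (Eq Nat 0 0) 4) 0 (vcons (Eq Nat 0 0) 3 (refl Nat 0) (vcons (Eq Nat 0 0) 2 (refl Nat 0) (vcons (Eq Nat 0 0) 1 (refl Nat 0) (vcons (Eq Nat 0 0) 0 (refl Nat 0) (vnil (Eq Nat 0 0)))))) (vnil (Vec (Eq Nat 0 0) 4))) (vnil (Vec (Vec (Eq Nat 0 0) 4) 1))
inferred type:
  Vec (Vec (Vec (Eq Nat 0 0) 4) 1) 1
normal-order step count: 0
already normal: yes


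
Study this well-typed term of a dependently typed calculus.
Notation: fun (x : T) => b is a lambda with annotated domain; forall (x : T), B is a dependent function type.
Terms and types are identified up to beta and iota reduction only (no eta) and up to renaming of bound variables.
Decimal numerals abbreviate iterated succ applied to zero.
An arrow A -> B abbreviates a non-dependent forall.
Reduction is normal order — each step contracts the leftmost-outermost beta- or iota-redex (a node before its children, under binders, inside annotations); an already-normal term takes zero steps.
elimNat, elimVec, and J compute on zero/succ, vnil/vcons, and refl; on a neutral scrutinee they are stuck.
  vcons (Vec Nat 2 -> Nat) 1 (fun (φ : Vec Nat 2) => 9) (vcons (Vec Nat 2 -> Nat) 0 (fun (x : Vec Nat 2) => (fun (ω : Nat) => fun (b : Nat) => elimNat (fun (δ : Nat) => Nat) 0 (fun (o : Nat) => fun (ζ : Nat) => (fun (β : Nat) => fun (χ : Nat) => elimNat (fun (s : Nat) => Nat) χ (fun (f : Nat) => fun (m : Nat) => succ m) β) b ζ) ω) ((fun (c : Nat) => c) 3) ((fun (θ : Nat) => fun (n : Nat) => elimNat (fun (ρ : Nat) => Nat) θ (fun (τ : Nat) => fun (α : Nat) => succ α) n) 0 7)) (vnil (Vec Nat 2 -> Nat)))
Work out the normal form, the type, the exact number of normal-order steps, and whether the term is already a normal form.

reduced normal form:
  vcons (Vec Nat 2 -> Nat) 1 (fun (φ : Vec Nat 2) => 9) (vcons (Vec Nat 2 -> Nat) 0 (fun (x : Vec Nat 2) => 21) (vnil (Vec Nat 2 -> Nat)))
inferred type:
  Vec (Vec Nat 2 -> Nat) 2
reduction steps (normal order): 61
started in normal form: no
first contracted redex: a beta-redex


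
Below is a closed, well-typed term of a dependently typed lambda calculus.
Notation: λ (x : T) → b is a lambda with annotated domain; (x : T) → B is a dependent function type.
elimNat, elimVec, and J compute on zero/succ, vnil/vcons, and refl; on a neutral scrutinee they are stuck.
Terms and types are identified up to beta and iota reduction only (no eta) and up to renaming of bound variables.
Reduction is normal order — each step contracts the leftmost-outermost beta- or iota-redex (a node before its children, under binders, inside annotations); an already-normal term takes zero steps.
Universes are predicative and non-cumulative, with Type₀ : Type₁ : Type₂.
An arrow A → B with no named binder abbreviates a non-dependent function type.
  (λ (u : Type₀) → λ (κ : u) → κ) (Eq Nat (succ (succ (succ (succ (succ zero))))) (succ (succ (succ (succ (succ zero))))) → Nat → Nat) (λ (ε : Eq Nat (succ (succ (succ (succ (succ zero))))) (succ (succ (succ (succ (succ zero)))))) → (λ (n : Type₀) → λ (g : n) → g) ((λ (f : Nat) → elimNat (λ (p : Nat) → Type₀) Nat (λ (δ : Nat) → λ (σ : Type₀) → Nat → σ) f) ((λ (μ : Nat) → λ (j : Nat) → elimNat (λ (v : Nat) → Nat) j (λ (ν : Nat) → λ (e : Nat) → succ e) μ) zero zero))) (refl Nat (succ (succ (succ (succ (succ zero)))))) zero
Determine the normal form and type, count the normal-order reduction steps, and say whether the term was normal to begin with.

reduced normal form:
  zero
type:
  Nat
steps to reach normal form (normal order): 5
already normal: no
first contracted redex: a beta-redex


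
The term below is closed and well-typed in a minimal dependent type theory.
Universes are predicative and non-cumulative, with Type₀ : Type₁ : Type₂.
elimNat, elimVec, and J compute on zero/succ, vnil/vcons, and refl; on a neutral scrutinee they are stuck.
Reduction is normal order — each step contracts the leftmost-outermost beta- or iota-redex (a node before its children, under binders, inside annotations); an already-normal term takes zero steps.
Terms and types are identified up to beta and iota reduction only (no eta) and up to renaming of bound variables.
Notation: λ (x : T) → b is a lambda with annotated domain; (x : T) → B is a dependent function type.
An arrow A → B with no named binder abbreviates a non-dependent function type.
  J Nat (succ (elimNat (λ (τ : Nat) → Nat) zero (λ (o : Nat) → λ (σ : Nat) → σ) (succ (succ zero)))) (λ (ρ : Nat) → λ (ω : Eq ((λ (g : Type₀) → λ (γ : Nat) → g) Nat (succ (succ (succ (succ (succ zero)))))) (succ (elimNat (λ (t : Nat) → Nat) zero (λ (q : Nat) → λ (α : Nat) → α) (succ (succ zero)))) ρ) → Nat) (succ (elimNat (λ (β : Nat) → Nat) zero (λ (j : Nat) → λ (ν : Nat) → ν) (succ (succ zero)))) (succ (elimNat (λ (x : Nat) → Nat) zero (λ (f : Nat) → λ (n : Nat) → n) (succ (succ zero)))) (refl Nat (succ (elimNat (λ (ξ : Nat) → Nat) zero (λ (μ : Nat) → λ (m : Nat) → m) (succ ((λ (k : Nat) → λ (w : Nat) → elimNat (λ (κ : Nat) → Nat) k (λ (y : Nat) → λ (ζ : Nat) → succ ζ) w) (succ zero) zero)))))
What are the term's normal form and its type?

resulting normal form:
  succ zero
type:
  Nat
observation: the term reaches its normal form after 8 normal-order steps.


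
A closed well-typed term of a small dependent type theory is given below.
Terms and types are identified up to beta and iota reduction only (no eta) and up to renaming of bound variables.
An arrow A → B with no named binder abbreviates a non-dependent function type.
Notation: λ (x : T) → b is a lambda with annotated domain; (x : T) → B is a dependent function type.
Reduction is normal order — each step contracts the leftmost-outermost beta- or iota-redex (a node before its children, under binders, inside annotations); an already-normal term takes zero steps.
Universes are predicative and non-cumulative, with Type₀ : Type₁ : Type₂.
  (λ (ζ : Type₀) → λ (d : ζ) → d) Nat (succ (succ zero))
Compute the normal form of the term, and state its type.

normal form:
  succ (succ zero)
the term's type:
  Nat
observation: 2 normal-order steps separate the term from its normal form.


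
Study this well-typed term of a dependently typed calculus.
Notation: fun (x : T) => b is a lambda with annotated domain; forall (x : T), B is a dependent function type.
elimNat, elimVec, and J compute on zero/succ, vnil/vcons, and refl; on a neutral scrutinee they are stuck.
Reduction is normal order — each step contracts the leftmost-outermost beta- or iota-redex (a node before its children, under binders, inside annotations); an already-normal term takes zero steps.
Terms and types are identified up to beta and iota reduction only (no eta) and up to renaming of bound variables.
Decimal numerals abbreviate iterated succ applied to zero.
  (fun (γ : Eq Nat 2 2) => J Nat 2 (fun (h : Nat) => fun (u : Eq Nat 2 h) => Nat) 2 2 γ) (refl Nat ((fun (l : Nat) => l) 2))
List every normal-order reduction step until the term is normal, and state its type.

normal-order reduction sequence:
  (fun (γ : Eq Nat 2 2) => J Nat 2 (fun (h : Nat) => fun (u : Eq Nat 2 h) => Nat) 2 2 γ) (refl Nat ((fun (l : Nat) => l) 2))
  ~> J Nat 2 (fun (γ : Nat) => fun (h : Eq Nat 2 γ) => Nat) 2 2 (refl Nat ((fun (u : Nat) => u) 2))
  ~> 2
type:
  Nat


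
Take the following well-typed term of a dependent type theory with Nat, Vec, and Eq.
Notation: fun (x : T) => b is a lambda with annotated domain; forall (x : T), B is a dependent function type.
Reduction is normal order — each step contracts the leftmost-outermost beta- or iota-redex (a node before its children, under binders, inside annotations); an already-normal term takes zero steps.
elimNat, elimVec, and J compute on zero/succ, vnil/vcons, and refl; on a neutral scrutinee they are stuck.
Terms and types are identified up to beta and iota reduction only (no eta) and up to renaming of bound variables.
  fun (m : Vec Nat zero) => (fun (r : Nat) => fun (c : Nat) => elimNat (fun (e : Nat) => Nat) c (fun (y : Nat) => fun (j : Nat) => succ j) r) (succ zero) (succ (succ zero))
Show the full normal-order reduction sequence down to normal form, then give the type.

normal-order reduction sequence:
  fun (m : Vec Nat zero) => (fun (r : Nat) => fun (c : Nat) => elimNat (fun (e : Nat) => Nat) c (fun (y : Nat) => fun (j : Nat) => succ j) r) (succ zero) (succ (succ zero))
  ~> fun (m : Vec Nat zero) => (fun (r : Nat) => elimNat (fun (c : Nat) => Nat) r (fun (e : Nat) => fun (y : Nat) => succ y) (succ zero)) (succ (succ zero))
  ~> fun (m : Vec Nat zero) => elimNat (fun (r : Nat) => Nat) (succ (succ zero)) (fun (c : Nat) => fun (e : Nat) => succ e) (succ zero)
  ~> fun (m : Vec Nat zero) => (fun (r : Nat) => fun (c : Nat) => succ c) zero (elimNat (fun (e : Nat) => Nat) (succ (succ zero)) (fun (y : Nat) => fun (j : Nat) => succ j) zero)
  ~> fun (m : Vec Nat zero) => (fun (r : Nat) => succ r) (elimNat (fun (c : Nat) => Nat) (succ (succ zero)) (fun (e : Nat) => fun (y : Nat) => succ y) zero)
  ~> fun (m : Vec Nat zero) => succ (elimNat (fun (r : Nat) => Nat) (succ (succ zero)) (fun (c : Nat) => fun (e : Nat) => succ e) zero)
  ~> fun (m : Vec Nat zero) => succ (succ (succ zero))
inferred type:
  forall (m : Vec Nat zero), Nat


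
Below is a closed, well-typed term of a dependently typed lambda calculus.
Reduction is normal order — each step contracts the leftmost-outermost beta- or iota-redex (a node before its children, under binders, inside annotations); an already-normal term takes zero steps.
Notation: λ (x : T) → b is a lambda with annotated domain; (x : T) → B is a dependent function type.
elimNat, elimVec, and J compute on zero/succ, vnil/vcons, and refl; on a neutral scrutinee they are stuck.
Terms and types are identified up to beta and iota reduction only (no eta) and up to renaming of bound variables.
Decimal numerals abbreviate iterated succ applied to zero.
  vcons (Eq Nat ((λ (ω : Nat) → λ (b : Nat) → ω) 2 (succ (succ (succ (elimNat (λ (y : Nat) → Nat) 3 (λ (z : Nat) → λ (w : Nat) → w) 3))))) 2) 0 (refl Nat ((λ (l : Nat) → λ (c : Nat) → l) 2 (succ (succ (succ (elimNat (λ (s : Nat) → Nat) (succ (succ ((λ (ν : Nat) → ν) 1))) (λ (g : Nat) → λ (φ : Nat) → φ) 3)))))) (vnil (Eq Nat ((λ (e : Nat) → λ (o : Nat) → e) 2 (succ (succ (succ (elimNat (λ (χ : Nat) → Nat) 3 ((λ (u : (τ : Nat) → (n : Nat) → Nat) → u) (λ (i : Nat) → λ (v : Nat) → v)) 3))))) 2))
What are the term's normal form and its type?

resulting normal form:
  vcons (Eq Nat 2 2) 0 (refl Nat 2) (vnil (Eq Nat 2 2))
the term's type:
  Vec (Eq Nat 2 2) 1
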